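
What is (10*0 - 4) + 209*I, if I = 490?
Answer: 102406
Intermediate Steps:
(10*0 - 4) + 209*I = (10*0 - 4) + 209*490 = (0 - 4) + 102410 = -4 + 102410 = 102406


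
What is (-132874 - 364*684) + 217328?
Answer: -164522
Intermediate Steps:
(-132874 - 364*684) + 217328 = (-132874 - 248976) + 217328 = -381850 + 217328 = -164522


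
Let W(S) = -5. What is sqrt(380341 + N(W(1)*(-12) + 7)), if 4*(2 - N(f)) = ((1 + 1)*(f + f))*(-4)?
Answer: sqrt(380611) ≈ 616.94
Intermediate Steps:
N(f) = 2 + 4*f (N(f) = 2 - (1 + 1)*(f + f)*(-4)/4 = 2 - 2*(2*f)*(-4)/4 = 2 - 4*f*(-4)/4 = 2 - (-4)*f = 2 + 4*f)
sqrt(380341 + N(W(1)*(-12) + 7)) = sqrt(380341 + (2 + 4*(-5*(-12) + 7))) = sqrt(380341 + (2 + 4*(60 + 7))) = sqrt(380341 + (2 + 4*67)) = sqrt(380341 + (2 + 268)) = sqrt(380341 + 270) = sqrt(380611)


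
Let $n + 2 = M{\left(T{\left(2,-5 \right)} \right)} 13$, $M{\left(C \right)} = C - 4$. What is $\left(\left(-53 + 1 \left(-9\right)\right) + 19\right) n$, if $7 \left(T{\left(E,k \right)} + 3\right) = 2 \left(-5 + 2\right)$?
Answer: $\frac{31347}{7} \approx 4478.1$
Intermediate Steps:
$T{\left(E,k \right)} = - \frac{27}{7}$ ($T{\left(E,k \right)} = -3 + \frac{2 \left(-5 + 2\right)}{7} = -3 + \frac{2 \left(-3\right)}{7} = -3 + \frac{1}{7} \left(-6\right) = -3 - \frac{6}{7} = - \frac{27}{7}$)
$M{\left(C \right)} = -4 + C$ ($M{\left(C \right)} = C - 4 = -4 + C$)
$n = - \frac{729}{7}$ ($n = -2 + \left(-4 - \frac{27}{7}\right) 13 = -2 - \frac{715}{7} = - \frac{729}{7} \approx -104.14$)
$\left(\left(-53 + 1 \left(-9\right)\right) + 19\right) n = \left(\left(-53 + 1 \left(-9\right)\right) + 19\right) \left(- \frac{729}{7}\right) = \left(\left(-53 - 9\right) + 19\right) \left(- \frac{729}{7}\right) = \left(-62 + 19\right) \left(- \frac{729}{7}\right) = \left(-43\right) \left(- \frac{729}{7}\right) = \frac{31347}{7}$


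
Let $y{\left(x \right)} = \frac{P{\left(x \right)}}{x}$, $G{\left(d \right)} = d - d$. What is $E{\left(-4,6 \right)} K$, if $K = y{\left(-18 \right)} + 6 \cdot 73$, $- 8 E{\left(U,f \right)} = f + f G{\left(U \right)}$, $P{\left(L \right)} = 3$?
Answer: $- \frac{2627}{8} \approx -328.38$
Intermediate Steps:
$G{\left(d \right)} = 0$
$E{\left(U,f \right)} = - \frac{f}{8}$ ($E{\left(U,f \right)} = - \frac{f + f 0}{8} = - \frac{f + 0}{8} = - \frac{f}{8}$)
$y{\left(x \right)} = \frac{3}{x}$
$K = \frac{2627}{6}$ ($K = \frac{3}{-18} + 6 \cdot 73 = 3 \left(- \frac{1}{18}\right) + 438 = - \frac{1}{6} + 438 = \frac{2627}{6} \approx 437.83$)
$E{\left(-4,6 \right)} K = \left(- \frac{1}{8}\right) 6 \cdot \frac{2627}{6} = \left(- \frac{3}{4}\right) \frac{2627}{6} = - \frac{2627}{8}$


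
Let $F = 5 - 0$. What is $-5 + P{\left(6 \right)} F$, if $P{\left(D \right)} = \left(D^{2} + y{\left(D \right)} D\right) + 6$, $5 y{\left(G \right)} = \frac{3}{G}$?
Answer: $208$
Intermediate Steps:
$y{\left(G \right)} = \frac{3}{5 G}$ ($y{\left(G \right)} = \frac{3 \frac{1}{G}}{5} = \frac{3}{5 G}$)
$F = 5$ ($F = 5 + 0 = 5$)
$P{\left(D \right)} = \frac{33}{5} + D^{2}$ ($P{\left(D \right)} = \left(D^{2} + \frac{3}{5 D} D\right) + 6 = \left(D^{2} + \frac{3}{5}\right) + 6 = \left(\frac{3}{5} + D^{2}\right) + 6 = \frac{33}{5} + D^{2}$)
$-5 + P{\left(6 \right)} F = -5 + \left(\frac{33}{5} + 6^{2}\right) 5 = -5 + \left(\frac{33}{5} + 36\right) 5 = -5 + \frac{213}{5} \cdot 5 = -5 + 213 = 208$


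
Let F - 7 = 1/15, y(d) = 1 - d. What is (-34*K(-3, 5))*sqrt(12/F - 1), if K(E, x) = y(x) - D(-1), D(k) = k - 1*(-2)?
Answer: 170*sqrt(1961)/53 ≈ 142.04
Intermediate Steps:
D(k) = 2 + k (D(k) = k + 2 = 2 + k)
F = 106/15 (F = 7 + 1/15 = 106/15 ≈ 7.0667)
K(E, x) = -x (K(E, x) = (1 - x) - (2 - 1) = (1 - x) - 1*1 = (1 - x) - 1 = -x)
(-34*K(-3, 5))*sqrt(12/F - 1) = (-(-34)*5)*sqrt(12/(106/15) - 1) = (-34*(-5))*sqrt(12*(15/106) - 1) = 170*sqrt(90/53 - 1) = 170*sqrt(37/53) = 170*(sqrt(1961)/53) = 170*sqrt(1961)/53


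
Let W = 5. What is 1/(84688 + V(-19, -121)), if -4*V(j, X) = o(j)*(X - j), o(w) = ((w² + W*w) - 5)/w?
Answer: 38/3204833 ≈ 1.1857e-5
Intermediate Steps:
o(w) = (-5 + w² + 5*w)/w (o(w) = ((w² + 5*w) - 5)/w = (-5 + w² + 5*w)/w)
V(j, X) = -(X - j)*(5 + j - 5/j)/4 (V(j, X) = -(5 + j - 5/j)*(X - j)/4 = -(X - j)*(5 + j - 5/j)/4)
1/(84688 + V(-19, -121)) = 1/(84688 - ¼*(-5 - 19*(5 - 19))*(-121 - 1*(-19))/(-19)) = 1/(84688 - ¼*(-1/19)*(-5 - 19*(-14))*(-121 + 19)) = 1/(84688 - ¼*(-1/19)*(-5 + 266)*(-102)) = 1/(84688 - ¼*(-1/19)*261*(-102)) = 1/(84688 - 13311/38) = 1/(3204833/38) = 38/3204833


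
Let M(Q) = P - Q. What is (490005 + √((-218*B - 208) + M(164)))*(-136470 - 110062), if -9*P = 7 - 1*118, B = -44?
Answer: -120801912660 - 246532*√83091/3 ≈ -1.2083e+11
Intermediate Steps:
P = 37/3 (P = -(7 - 1*118)/9 = -(7 - 118)/9 = -⅑*(-111) = 37/3 ≈ 12.333)
M(Q) = 37/3 - Q
(490005 + √((-218*B - 208) + M(164)))*(-136470 - 110062) = (490005 + √((-218*(-44) - 208) + (37/3 - 1*164)))*(-136470 - 110062) = (490005 + √((9592 - 208) + (37/3 - 164)))*(-246532) = (490005 + √(9384 - 455/3))*(-246532) = (490005 + √(27697/3))*(-246532) = (490005 + √83091/3)*(-246532) = -120801912660 - 246532*√83091/3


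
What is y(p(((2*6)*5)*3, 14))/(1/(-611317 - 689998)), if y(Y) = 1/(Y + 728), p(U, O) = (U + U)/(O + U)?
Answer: -126227555/70796 ≈ -1783.0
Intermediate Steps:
p(U, O) = 2*U/(O + U) (p(U, O) = (2*U)/(O + U) = 2*U/(O + U))
y(Y) = 1/(728 + Y)
y(p(((2*6)*5)*3, 14))/(1/(-611317 - 689998)) = 1/((728 + 2*(((2*6)*5)*3)/(14 + ((2*6)*5)*3))*(1/(-611317 - 689998))) = 1/((728 + 2*((12*5)*3)/(14 + (12*5)*3))*(1/(-1301315))) = 1/((728 + 2*(60*3)/(14 + 60*3))*(-1/1301315)) = -1301315/(728 + 2*180/(14 + 180)) = -1301315/(728 + 2*180/194) = -1301315/(728 + 2*180*(1/194)) = -1301315/(728 + 180/97) = -1301315/(70796/97) = (97/70796)*(-1301315) = -126227555/70796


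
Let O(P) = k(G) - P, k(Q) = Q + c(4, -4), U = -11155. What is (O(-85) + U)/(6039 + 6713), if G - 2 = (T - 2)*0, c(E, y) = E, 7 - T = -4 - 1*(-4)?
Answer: -1383/1594 ≈ -0.86763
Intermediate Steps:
T = 7 (T = 7 - (-4 - 1*(-4)) = 7 - (-4 + 4) = 7 - 1*0 = 7 + 0 = 7)
G = 2 (G = 2 + (7 - 2)*0 = 2 + 5*0 = 2 + 0 = 2)
k(Q) = 4 + Q (k(Q) = Q + 4 = 4 + Q)
O(P) = 6 - P (O(P) = (4 + 2) - P = 6 - P)
(O(-85) + U)/(6039 + 6713) = ((6 - 1*(-85)) - 11155)/(6039 + 6713) = ((6 + 85) - 11155)/12752 = (91 - 11155)*(1/12752) = -11064*1/12752 = -1383/1594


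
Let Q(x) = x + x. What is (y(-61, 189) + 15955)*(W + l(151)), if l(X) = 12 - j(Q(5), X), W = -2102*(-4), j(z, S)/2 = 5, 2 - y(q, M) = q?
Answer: 134711380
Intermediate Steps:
y(q, M) = 2 - q
Q(x) = 2*x
j(z, S) = 10 (j(z, S) = 2*5 = 10)
W = 8408
l(X) = 2 (l(X) = 12 - 1*10 = 12 - 10 = 2)
(y(-61, 189) + 15955)*(W + l(151)) = ((2 - 1*(-61)) + 15955)*(8408 + 2) = ((2 + 61) + 15955)*8410 = (63 + 15955)*8410 = 16018*8410 = 134711380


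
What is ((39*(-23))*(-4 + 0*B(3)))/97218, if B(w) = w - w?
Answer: 598/16203 ≈ 0.036907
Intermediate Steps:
B(w) = 0
((39*(-23))*(-4 + 0*B(3)))/97218 = ((39*(-23))*(-4 + 0*0))/97218 = -897*(-4 + 0)*(1/97218) = -897*(-4)*(1/97218) = 3588*(1/97218) = 598/16203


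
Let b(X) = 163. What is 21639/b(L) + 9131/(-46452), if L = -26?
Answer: 1003686475/7571676 ≈ 132.56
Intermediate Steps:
21639/b(L) + 9131/(-46452) = 21639/163 + 9131/(-46452) = 21639*(1/163) + 9131*(-1/46452) = 21639/163 - 9131/46452 = 1003686475/7571676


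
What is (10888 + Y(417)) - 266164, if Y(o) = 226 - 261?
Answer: -255311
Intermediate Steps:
Y(o) = -35
(10888 + Y(417)) - 266164 = (10888 - 35) - 266164 = 10853 - 266164 = -255311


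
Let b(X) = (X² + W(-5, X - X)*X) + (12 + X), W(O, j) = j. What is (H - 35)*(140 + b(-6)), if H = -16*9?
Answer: -32578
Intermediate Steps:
H = -144
b(X) = 12 + X + X² (b(X) = (X² + (X - X)*X) + (12 + X) = (X² + 0*X) + (12 + X) = (X² + 0) + (12 + X) = X² + (12 + X) = 12 + X + X²)
(H - 35)*(140 + b(-6)) = (-144 - 35)*(140 + (12 - 6 + (-6)²)) = -179*(140 + (12 - 6 + 36)) = -179*(140 + 42) = -179*182 = -32578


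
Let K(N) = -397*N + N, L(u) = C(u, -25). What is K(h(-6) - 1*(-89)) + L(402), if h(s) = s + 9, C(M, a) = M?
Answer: -36030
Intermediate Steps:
L(u) = u
h(s) = 9 + s
K(N) = -396*N
K(h(-6) - 1*(-89)) + L(402) = -396*((9 - 6) - 1*(-89)) + 402 = -396*(3 + 89) + 402 = -396*92 + 402 = -36432 + 402 = -36030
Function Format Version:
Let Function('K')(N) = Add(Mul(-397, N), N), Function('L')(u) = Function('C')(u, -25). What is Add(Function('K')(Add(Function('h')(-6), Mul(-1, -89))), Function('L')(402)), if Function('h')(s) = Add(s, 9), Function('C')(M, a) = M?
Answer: -36030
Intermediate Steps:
Function('L')(u) = u
Function('h')(s) = Add(9, s)
Function('K')(N) = Mul(-396, N)
Add(Function('K')(Add(Function('h')(-6), Mul(-1, -89))), Function('L')(402)) = Add(Mul(-396, Add(Add(9, -6), Mul(-1, -89))), 402) = Add(Mul(-396, Add(3, 89)), 402) = Add(Mul(-396, 92), 402) = Add(-36432, 402) = -36030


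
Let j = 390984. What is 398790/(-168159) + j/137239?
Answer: 3672645882/7692657667 ≈ 0.47742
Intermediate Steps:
398790/(-168159) + j/137239 = 398790/(-168159) + 390984/137239 = 398790*(-1/168159) + 390984*(1/137239) = -132930/56053 + 390984/137239 = 3672645882/7692657667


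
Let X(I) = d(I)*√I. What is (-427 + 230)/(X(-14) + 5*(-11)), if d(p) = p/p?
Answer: 10835/3039 + 197*I*√14/3039 ≈ 3.5653 + 0.24255*I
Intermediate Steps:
d(p) = 1
X(I) = √I (X(I) = 1*√I = √I)
(-427 + 230)/(X(-14) + 5*(-11)) = (-427 + 230)/(√(-14) + 5*(-11)) = -197/(I*√14 - 55) = -197/(-55 + I*√14)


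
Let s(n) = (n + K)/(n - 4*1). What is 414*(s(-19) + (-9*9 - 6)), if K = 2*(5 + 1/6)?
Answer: -35862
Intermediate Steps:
K = 31/3 (K = 2*(5 + ⅙) = 2*(31/6) = 31/3 ≈ 10.333)
s(n) = (31/3 + n)/(-4 + n) (s(n) = (n + 31/3)/(n - 4*1) = (31/3 + n)/(n - 4) = (31/3 + n)/(-4 + n))
414*(s(-19) + (-9*9 - 6)) = 414*((31/3 - 19)/(-4 - 19) + (-9*9 - 6)) = 414*(-26/3/(-23) + (-81 - 6)) = 414*(-1/23*(-26/3) - 87) = 414*(26/69 - 87) = 414*(-5977/69) = -35862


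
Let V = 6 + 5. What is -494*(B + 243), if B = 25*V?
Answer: -255892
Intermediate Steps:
V = 11
B = 275 (B = 25*11 = 275)
-494*(B + 243) = -494*(275 + 243) = -494*518 = -255892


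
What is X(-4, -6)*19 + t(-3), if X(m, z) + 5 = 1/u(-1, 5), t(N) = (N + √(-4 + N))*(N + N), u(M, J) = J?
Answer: -366/5 - 6*I*√7 ≈ -73.2 - 15.875*I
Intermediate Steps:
t(N) = 2*N*(N + √(-4 + N)) (t(N) = (N + √(-4 + N))*(2*N) = 2*N*(N + √(-4 + N)))
X(m, z) = -24/5 (X(m, z) = -5 + 1/5 = -5 + ⅕ = -24/5)
X(-4, -6)*19 + t(-3) = -24/5*19 + 2*(-3)*(-3 + √(-4 - 3)) = -456/5 + 2*(-3)*(-3 + √(-7)) = -456/5 + 2*(-3)*(-3 + I*√7) = -456/5 + (18 - 6*I*√7) = -366/5 - 6*I*√7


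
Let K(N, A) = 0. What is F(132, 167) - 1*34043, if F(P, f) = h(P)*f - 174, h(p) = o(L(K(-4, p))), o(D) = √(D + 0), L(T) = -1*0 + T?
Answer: -34217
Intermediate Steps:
L(T) = T (L(T) = 0 + T = T)
o(D) = √D
h(p) = 0 (h(p) = √0 = 0)
F(P, f) = -174 (F(P, f) = 0*f - 174 = 0 - 174 = -174)
F(132, 167) - 1*34043 = -174 - 1*34043 = -174 - 34043 = -34217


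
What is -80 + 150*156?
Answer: 23320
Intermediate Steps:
-80 + 150*156 = -80 + 23400 = 23320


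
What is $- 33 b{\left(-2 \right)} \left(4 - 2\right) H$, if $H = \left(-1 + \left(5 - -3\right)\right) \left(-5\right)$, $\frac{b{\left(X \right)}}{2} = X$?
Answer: $-9240$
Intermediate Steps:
$b{\left(X \right)} = 2 X$
$H = -35$ ($H = \left(-1 + \left(5 + 3\right)\right) \left(-5\right) = \left(-1 + 8\right) \left(-5\right) = 7 \left(-5\right) = -35$)
$- 33 b{\left(-2 \right)} \left(4 - 2\right) H = - 33 \cdot 2 \left(-2\right) \left(4 - 2\right) \left(-35\right) = - 33 \left(\left(-4\right) 2\right) \left(-35\right) = \left(-33\right) \left(-8\right) \left(-35\right) = 264 \left(-35\right) = -9240$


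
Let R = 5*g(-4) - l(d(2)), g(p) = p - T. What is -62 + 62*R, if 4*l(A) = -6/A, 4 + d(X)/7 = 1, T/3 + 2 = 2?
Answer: -9145/7 ≈ -1306.4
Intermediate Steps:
T = 0 (T = -6 + 3*2 = -6 + 6 = 0)
d(X) = -21 (d(X) = -28 + 7*1 = -28 + 7 = -21)
g(p) = p (g(p) = p - 1*0 = p + 0 = p)
l(A) = -3/(2*A) (l(A) = (-6/A)/4 = -3/(2*A))
R = -281/14 (R = 5*(-4) - (-3)/(2*(-21)) = -20 - (-3)*(-1)/(2*21) = -20 - 1*1/14 = -20 - 1/14 = -281/14 ≈ -20.071)
-62 + 62*R = -62 + 62*(-281/14) = -62 - 8711/7 = -9145/7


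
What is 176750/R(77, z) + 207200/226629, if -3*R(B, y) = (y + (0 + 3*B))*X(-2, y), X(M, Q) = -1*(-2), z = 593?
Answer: -59914280825/186742296 ≈ -320.84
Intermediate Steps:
X(M, Q) = 2
R(B, y) = -2*B - 2*y/3 (R(B, y) = -(y + (0 + 3*B))*2/3 = -(y + 3*B)*2/3 = -(2*y + 6*B)/3 = -2*B - 2*y/3)
176750/R(77, z) + 207200/226629 = 176750/(-2*77 - 2/3*593) + 207200/226629 = 176750/(-154 - 1186/3) + 207200*(1/226629) = 176750/(-1648/3) + 207200/226629 = 176750*(-3/1648) + 207200/226629 = -265125/824 + 207200/226629 = -59914280825/186742296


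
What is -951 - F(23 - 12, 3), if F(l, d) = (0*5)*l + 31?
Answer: -982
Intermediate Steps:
F(l, d) = 31 (F(l, d) = 0*l + 31 = 0 + 31 = 31)
-951 - F(23 - 12, 3) = -951 - 1*31 = -951 - 31 = -982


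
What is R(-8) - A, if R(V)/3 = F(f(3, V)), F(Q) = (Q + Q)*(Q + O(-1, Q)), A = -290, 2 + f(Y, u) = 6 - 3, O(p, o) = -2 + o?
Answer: 290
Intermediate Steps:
f(Y, u) = 1 (f(Y, u) = -2 + (6 - 3) = -2 + 3 = 1)
F(Q) = 2*Q*(-2 + 2*Q) (F(Q) = (Q + Q)*(Q + (-2 + Q)) = (2*Q)*(-2 + 2*Q) = 2*Q*(-2 + 2*Q))
R(V) = 0 (R(V) = 3*(4*1*(-1 + 1)) = 3*(4*1*0) = 3*0 = 0)
R(-8) - A = 0 - 1*(-290) = 0 + 290 = 290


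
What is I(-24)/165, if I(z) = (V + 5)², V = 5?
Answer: 20/33 ≈ 0.60606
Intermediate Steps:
I(z) = 100 (I(z) = (5 + 5)² = 10² = 100)
I(-24)/165 = 100/165 = 100*(1/165) = 20/33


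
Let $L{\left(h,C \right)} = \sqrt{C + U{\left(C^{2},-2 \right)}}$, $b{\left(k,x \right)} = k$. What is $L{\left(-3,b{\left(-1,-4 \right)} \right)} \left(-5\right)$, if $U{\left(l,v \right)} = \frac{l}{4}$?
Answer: $- \frac{5 i \sqrt{3}}{2} \approx - 4.3301 i$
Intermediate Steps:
$U{\left(l,v \right)} = \frac{l}{4}$ ($U{\left(l,v \right)} = l \frac{1}{4} = \frac{l}{4}$)
$L{\left(h,C \right)} = \sqrt{C + \frac{C^{2}}{4}}$
$L{\left(-3,b{\left(-1,-4 \right)} \right)} \left(-5\right) = \frac{\sqrt{- (4 - 1)}}{2} \left(-5\right) = \frac{\sqrt{\left(-1\right) 3}}{2} \left(-5\right) = \frac{\sqrt{-3}}{2} \left(-5\right) = \frac{i \sqrt{3}}{2} \left(-5\right) = - \frac{5 i \sqrt{3}}{2}$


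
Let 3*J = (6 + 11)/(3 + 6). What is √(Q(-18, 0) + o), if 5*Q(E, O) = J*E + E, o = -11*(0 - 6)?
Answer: √13530/15 ≈ 7.7546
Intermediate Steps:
o = 66 (o = -11*(-6) = 66)
J = 17/27 (J = ((6 + 11)/(3 + 6))/3 = (17/9)/3 = (17*(⅑))/3 = (⅓)*(17/9) = 17/27 ≈ 0.62963)
Q(E, O) = 44*E/135 (Q(E, O) = (17*E/27 + E)/5 = (44*E/27)/5 = 44*E/135)
√(Q(-18, 0) + o) = √((44/135)*(-18) + 66) = √(-88/15 + 66) = √(902/15) = √13530/15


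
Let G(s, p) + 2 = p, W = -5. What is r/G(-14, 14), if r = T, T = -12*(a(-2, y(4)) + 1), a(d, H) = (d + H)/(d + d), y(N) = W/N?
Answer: -29/16 ≈ -1.8125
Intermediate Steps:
G(s, p) = -2 + p
y(N) = -5/N
a(d, H) = (H + d)/(2*d) (a(d, H) = (H + d)/((2*d)) = (H + d)*(1/(2*d)) = (H + d)/(2*d))
T = -87/4 (T = -12*((½)*(-5/4 - 2)/(-2) + 1) = -12*((½)*(-½)*(-5*¼ - 2) + 1) = -12*((½)*(-½)*(-5/4 - 2) + 1) = -12*((½)*(-½)*(-13/4) + 1) = -12*(13/16 + 1) = -12*29/16 = -87/4 ≈ -21.750)
r = -87/4 ≈ -21.750
r/G(-14, 14) = -87/(4*(-2 + 14)) = -87/4/12 = -87/4*1/12 = -29/16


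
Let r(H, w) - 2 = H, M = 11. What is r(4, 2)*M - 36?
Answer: 30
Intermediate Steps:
r(H, w) = 2 + H
r(4, 2)*M - 36 = (2 + 4)*11 - 36 = 6*11 - 36 = 66 - 36 = 30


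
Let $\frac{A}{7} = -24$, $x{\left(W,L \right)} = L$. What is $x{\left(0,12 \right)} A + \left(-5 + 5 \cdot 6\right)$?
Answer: $-1991$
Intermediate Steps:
$A = -168$ ($A = 7 \left(-24\right) = -168$)
$x{\left(0,12 \right)} A + \left(-5 + 5 \cdot 6\right) = 12 \left(-168\right) + \left(-5 + 5 \cdot 6\right) = -2016 + \left(-5 + 30\right) = -2016 + 25 = -1991$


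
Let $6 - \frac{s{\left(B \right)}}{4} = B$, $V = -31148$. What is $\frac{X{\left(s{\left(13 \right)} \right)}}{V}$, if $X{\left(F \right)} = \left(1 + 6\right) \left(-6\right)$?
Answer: $\frac{21}{15574} \approx 0.0013484$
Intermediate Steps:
$s{\left(B \right)} = 24 - 4 B$
$X{\left(F \right)} = -42$ ($X{\left(F \right)} = 7 \left(-6\right) = -42$)
$\frac{X{\left(s{\left(13 \right)} \right)}}{V} = - \frac{42}{-31148} = \left(-42\right) \left(- \frac{1}{31148}\right) = \frac{21}{15574}$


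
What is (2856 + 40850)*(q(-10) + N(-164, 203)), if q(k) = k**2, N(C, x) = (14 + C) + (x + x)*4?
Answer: 68793244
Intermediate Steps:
N(C, x) = 14 + C + 8*x (N(C, x) = (14 + C) + (2*x)*4 = (14 + C) + 8*x = 14 + C + 8*x)
(2856 + 40850)*(q(-10) + N(-164, 203)) = (2856 + 40850)*((-10)**2 + (14 - 164 + 8*203)) = 43706*(100 + (14 - 164 + 1624)) = 43706*(100 + 1474) = 43706*1574 = 68793244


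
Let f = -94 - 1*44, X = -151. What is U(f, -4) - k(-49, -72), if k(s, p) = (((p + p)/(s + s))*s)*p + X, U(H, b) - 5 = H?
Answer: -5166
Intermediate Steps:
f = -138 (f = -94 - 44 = -138)
U(H, b) = 5 + H
k(s, p) = -151 + p**2 (k(s, p) = (((p + p)/(s + s))*s)*p - 151 = (((2*p)/((2*s)))*s)*p - 151 = (((2*p)*(1/(2*s)))*s)*p - 151 = ((p/s)*s)*p - 151 = p*p - 151 = p**2 - 151 = -151 + p**2)
U(f, -4) - k(-49, -72) = (5 - 138) - (-151 + (-72)**2) = -133 - (-151 + 5184) = -133 - 1*5033 = -133 - 5033 = -5166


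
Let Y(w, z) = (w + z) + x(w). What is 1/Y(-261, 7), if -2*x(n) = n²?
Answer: -2/68629 ≈ -2.9142e-5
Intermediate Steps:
x(n) = -n²/2
Y(w, z) = w + z - w²/2 (Y(w, z) = (w + z) - w²/2 = w + z - w²/2)
1/Y(-261, 7) = 1/(-261 + 7 - ½*(-261)²) = 1/(-261 + 7 - ½*68121) = 1/(-261 + 7 - 68121/2) = 1/(-68629/2) = -2/68629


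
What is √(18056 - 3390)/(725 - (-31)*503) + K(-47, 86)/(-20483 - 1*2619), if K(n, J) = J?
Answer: -43/11551 + √14666/16318 ≈ 0.0036988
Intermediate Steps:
√(18056 - 3390)/(725 - (-31)*503) + K(-47, 86)/(-20483 - 1*2619) = √(18056 - 3390)/(725 - (-31)*503) + 86/(-20483 - 1*2619) = √14666/(725 - 1*(-15593)) + 86/(-20483 - 2619) = √14666/(725 + 15593) + 86/(-23102) = √14666/16318 + 86*(-1/23102) = √14666*(1/16318) - 43/11551 = √14666/16318 - 43/11551 = -43/11551 + √14666/16318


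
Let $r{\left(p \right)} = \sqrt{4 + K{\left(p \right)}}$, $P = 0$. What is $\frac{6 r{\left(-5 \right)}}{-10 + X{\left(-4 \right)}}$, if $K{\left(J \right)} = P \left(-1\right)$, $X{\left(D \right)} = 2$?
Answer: $- \frac{3}{2} \approx -1.5$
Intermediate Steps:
$K{\left(J \right)} = 0$ ($K{\left(J \right)} = 0 \left(-1\right) = 0$)
$r{\left(p \right)} = 2$ ($r{\left(p \right)} = \sqrt{4 + 0} = \sqrt{4} = 2$)
$\frac{6 r{\left(-5 \right)}}{-10 + X{\left(-4 \right)}} = \frac{6 \cdot 2}{-10 + 2} = \frac{12}{-8} = 12 \left(- \frac{1}{8}\right) = - \frac{3}{2}$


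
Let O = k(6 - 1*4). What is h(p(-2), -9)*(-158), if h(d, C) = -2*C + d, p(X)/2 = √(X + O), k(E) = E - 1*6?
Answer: -2844 - 316*I*√6 ≈ -2844.0 - 774.04*I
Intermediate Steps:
k(E) = -6 + E (k(E) = E - 6 = -6 + E)
O = -4 (O = -6 + (6 - 1*4) = -6 + (6 - 4) = -6 + 2 = -4)
p(X) = 2*√(-4 + X) (p(X) = 2*√(X - 4) = 2*√(-4 + X))
h(d, C) = d - 2*C
h(p(-2), -9)*(-158) = (2*√(-4 - 2) - 2*(-9))*(-158) = (2*√(-6) + 18)*(-158) = (2*(I*√6) + 18)*(-158) = (2*I*√6 + 18)*(-158) = (18 + 2*I*√6)*(-158) = -2844 - 316*I*√6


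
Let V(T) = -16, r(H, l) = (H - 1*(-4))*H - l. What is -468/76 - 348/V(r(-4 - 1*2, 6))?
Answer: 1185/76 ≈ 15.592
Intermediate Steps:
r(H, l) = -l + H*(4 + H) (r(H, l) = (H + 4)*H - l = (4 + H)*H - l = H*(4 + H) - l = -l + H*(4 + H))
-468/76 - 348/V(r(-4 - 1*2, 6)) = -468/76 - 348/(-16) = -468*1/76 - 348*(-1/16) = -117/19 + 87/4 = 1185/76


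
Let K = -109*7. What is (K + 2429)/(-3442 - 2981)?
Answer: -1666/6423 ≈ -0.25938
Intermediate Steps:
K = -763
(K + 2429)/(-3442 - 2981) = (-763 + 2429)/(-3442 - 2981) = 1666/(-6423) = 1666*(-1/6423) = -1666/6423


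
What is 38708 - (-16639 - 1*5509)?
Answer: 60856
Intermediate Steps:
38708 - (-16639 - 1*5509) = 38708 - (-16639 - 5509) = 38708 - 1*(-22148) = 38708 + 22148 = 60856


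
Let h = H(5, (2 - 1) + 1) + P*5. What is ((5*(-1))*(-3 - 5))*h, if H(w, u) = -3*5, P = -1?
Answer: -800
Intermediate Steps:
H(w, u) = -15
h = -20 (h = -15 - 1*5 = -15 - 5 = -20)
((5*(-1))*(-3 - 5))*h = ((5*(-1))*(-3 - 5))*(-20) = -5*(-8)*(-20) = 40*(-20) = -800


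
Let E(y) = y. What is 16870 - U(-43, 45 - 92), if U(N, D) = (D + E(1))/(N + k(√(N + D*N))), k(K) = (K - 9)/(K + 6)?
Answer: 19218758602/1139301 + 230*√1978/1139301 ≈ 16869.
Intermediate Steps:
k(K) = (-9 + K)/(6 + K)
U(N, D) = (1 + D)/(N + (-9 + √(N + D*N))/(6 + √(N + D*N))) (U(N, D) = (D + 1)/(N + (-9 + √(N + D*N))/(6 + √(N + D*N))) = (1 + D)/(N + (-9 + √(N + D*N))/(6 + √(N + D*N))))
16870 - U(-43, 45 - 92) = 16870 - (1 + (45 - 92))*(6 + √(-43*(1 + (45 - 92))))/(-9 + √(-43*(1 + (45 - 92))) - 43*(6 + √(-43*(1 + (45 - 92))))) = 16870 - (1 - 47)*(6 + √(-43*(1 - 47)))/(-9 + √(-43*(1 - 47)) - 43*(6 + √(-43*(1 - 47)))) = 16870 - (-46)*(6 + √(-43*(-46)))/(-9 + √(-43*(-46)) - 43*(6 + √(-43*(-46)))) = 16870 - (-46)*(6 + √1978)/(-9 + √1978 - 43*(6 + √1978)) = 16870 - (-46)*(6 + √1978)/(-9 + √1978 + (-258 - 43*√1978)) = 16870 - (-46)*(6 + √1978)/(-267 - 42*√1978) = 16870 + 46*(6 + √1978)/(-267 - 42*√1978)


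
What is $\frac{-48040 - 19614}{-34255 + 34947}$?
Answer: $- \frac{33827}{346} \approx -97.766$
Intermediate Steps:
$\frac{-48040 - 19614}{-34255 + 34947} = - \frac{67654}{692} = \left(-67654\right) \frac{1}{692} = - \frac{33827}{346}$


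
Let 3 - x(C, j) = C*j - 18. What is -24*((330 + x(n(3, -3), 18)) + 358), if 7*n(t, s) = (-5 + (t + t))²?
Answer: -118680/7 ≈ -16954.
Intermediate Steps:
n(t, s) = (-5 + 2*t)²/7 (n(t, s) = (-5 + (t + t))²/7 = (-5 + 2*t)²/7)
x(C, j) = 21 - C*j (x(C, j) = 3 - (C*j - 18) = 3 - (-18 + C*j) = 3 + (18 - C*j) = 21 - C*j)
-24*((330 + x(n(3, -3), 18)) + 358) = -24*((330 + (21 - 1*(-5 + 2*3)²/7*18)) + 358) = -24*((330 + (21 - 1*(-5 + 6)²/7*18)) + 358) = -24*((330 + (21 - 1*(⅐)*1²*18)) + 358) = -24*((330 + (21 - 1*(⅐)*1*18)) + 358) = -24*((330 + (21 - 1*⅐*18)) + 358) = -24*((330 + (21 - 18/7)) + 358) = -24*((330 + 129/7) + 358) = -24*(2439/7 + 358) = -24*4945/7 = -118680/7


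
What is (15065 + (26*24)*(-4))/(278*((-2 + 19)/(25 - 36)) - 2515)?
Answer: -138259/32391 ≈ -4.2684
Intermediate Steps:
(15065 + (26*24)*(-4))/(278*((-2 + 19)/(25 - 36)) - 2515) = (15065 + 624*(-4))/(278*(17/(-11)) - 2515) = (15065 - 2496)/(278*(17*(-1/11)) - 2515) = 12569/(278*(-17/11) - 2515) = 12569/(-4726/11 - 2515) = 12569/(-32391/11) = 12569*(-11/32391) = -138259/32391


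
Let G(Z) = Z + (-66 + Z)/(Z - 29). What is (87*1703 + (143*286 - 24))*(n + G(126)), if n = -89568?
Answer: -1640032499490/97 ≈ -1.6908e+10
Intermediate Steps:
G(Z) = Z + (-66 + Z)/(-29 + Z)
(87*1703 + (143*286 - 24))*(n + G(126)) = (87*1703 + (143*286 - 24))*(-89568 + (-66 + 126**2 - 28*126)/(-29 + 126)) = (148161 + (40898 - 24))*(-89568 + (-66 + 15876 - 3528)/97) = (148161 + 40874)*(-89568 + (1/97)*12282) = 189035*(-89568 + 12282/97) = 189035*(-8675814/97) = -1640032499490/97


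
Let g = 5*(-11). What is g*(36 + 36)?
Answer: -3960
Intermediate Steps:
g = -55
g*(36 + 36) = -55*(36 + 36) = -55*72 = -3960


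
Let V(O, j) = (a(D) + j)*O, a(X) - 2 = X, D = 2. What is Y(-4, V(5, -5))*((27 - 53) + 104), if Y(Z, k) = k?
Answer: -390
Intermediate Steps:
a(X) = 2 + X
V(O, j) = O*(4 + j) (V(O, j) = ((2 + 2) + j)*O = (4 + j)*O = O*(4 + j))
Y(-4, V(5, -5))*((27 - 53) + 104) = (5*(4 - 5))*((27 - 53) + 104) = (5*(-1))*(-26 + 104) = -5*78 = -390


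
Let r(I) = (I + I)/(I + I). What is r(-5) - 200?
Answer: -199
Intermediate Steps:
r(I) = 1 (r(I) = (2*I)/((2*I)) = (2*I)*(1/(2*I)) = 1)
r(-5) - 200 = 1 - 200 = -199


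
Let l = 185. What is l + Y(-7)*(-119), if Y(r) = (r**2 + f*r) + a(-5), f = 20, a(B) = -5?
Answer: 11609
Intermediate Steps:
Y(r) = -5 + r**2 + 20*r (Y(r) = (r**2 + 20*r) - 5 = -5 + r**2 + 20*r)
l + Y(-7)*(-119) = 185 + (-5 + (-7)**2 + 20*(-7))*(-119) = 185 + (-5 + 49 - 140)*(-119) = 185 - 96*(-119) = 185 + 11424 = 11609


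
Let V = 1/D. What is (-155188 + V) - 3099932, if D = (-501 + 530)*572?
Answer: -53995930559/16588 ≈ -3.2551e+6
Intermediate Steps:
D = 16588 (D = 29*572 = 16588)
V = 1/16588 ≈ 6.0285e-5
(-155188 + V) - 3099932 = (-155188 + 1/16588) - 3099932 = -2574258543/16588 - 3099932 = -53995930559/16588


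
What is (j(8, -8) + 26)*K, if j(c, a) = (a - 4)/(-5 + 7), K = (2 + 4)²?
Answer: 720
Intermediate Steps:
K = 36 (K = 6² = 36)
j(c, a) = -2 + a/2 (j(c, a) = (-4 + a)/2 = (-4 + a)*(½) = -2 + a/2)
(j(8, -8) + 26)*K = ((-2 + (½)*(-8)) + 26)*36 = ((-2 - 4) + 26)*36 = (-6 + 26)*36 = 20*36 = 720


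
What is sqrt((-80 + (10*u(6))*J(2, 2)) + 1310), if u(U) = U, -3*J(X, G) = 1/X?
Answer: 2*sqrt(305) ≈ 34.928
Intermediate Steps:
J(X, G) = -1/(3*X)
sqrt((-80 + (10*u(6))*J(2, 2)) + 1310) = sqrt((-80 + (10*6)*(-1/3/2)) + 1310) = sqrt((-80 + 60*(-1/3*1/2)) + 1310) = sqrt((-80 + 60*(-1/6)) + 1310) = sqrt((-80 - 10) + 1310) = sqrt(-90 + 1310) = sqrt(1220) = 2*sqrt(305)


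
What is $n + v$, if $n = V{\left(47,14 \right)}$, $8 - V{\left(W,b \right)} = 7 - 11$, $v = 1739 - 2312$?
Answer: $-561$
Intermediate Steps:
$v = -573$ ($v = 1739 - 2312 = -573$)
$V{\left(W,b \right)} = 12$ ($V{\left(W,b \right)} = 8 - \left(7 - 11\right) = 8 - -4 = 8 + 4 = 12$)
$n = 12$
$n + v = 12 - 573 = -561$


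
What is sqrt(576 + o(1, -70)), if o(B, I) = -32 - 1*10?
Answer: sqrt(534) ≈ 23.108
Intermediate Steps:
o(B, I) = -42 (o(B, I) = -32 - 10 = -42)
sqrt(576 + o(1, -70)) = sqrt(576 - 42) = sqrt(534)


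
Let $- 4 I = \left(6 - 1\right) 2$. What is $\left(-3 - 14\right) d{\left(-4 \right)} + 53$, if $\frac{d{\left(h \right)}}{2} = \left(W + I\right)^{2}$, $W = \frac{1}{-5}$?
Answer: $- \frac{9743}{50} \approx -194.86$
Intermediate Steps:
$I = - \frac{5}{2}$ ($I = - \frac{\left(6 - 1\right) 2}{4} = - \frac{5 \cdot 2}{4} = \left(- \frac{1}{4}\right) 10 = - \frac{5}{2} \approx -2.5$)
$W = - \frac{1}{5} \approx -0.2$
$d{\left(h \right)} = \frac{729}{50}$ ($d{\left(h \right)} = 2 \left(- \frac{1}{5} - \frac{5}{2}\right)^{2} = 2 \left(- \frac{27}{10}\right)^{2} = 2 \cdot \frac{729}{100} = \frac{729}{50}$)
$\left(-3 - 14\right) d{\left(-4 \right)} + 53 = \left(-3 - 14\right) \frac{729}{50} + 53 = \left(-17\right) \frac{729}{50} + 53 = - \frac{12393}{50} + 53 = - \frac{9743}{50}$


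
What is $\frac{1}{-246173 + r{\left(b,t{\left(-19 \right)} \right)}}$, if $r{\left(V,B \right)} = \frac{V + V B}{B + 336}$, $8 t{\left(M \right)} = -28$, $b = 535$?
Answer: $- \frac{133}{32741544} \approx -4.0621 \cdot 10^{-6}$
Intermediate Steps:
$t{\left(M \right)} = - \frac{7}{2}$ ($t{\left(M \right)} = \frac{1}{8} \left(-28\right) = - \frac{7}{2}$)
$r{\left(V,B \right)} = \frac{V + B V}{336 + B}$
$\frac{1}{-246173 + r{\left(b,t{\left(-19 \right)} \right)}} = \frac{1}{-246173 + \frac{535 \left(1 - \frac{7}{2}\right)}{336 - \frac{7}{2}}} = \frac{1}{-246173 + 535 \frac{1}{\frac{665}{2}} \left(- \frac{5}{2}\right)} = \frac{1}{-246173 + 535 \cdot \frac{2}{665} \left(- \frac{5}{2}\right)} = \frac{1}{-246173 - \frac{535}{133}} = \frac{1}{- \frac{32741544}{133}} = - \frac{133}{32741544}$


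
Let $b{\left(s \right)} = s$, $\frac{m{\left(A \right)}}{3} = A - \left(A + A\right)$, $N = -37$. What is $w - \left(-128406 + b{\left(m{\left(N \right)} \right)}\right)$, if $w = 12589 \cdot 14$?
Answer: $304541$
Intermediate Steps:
$w = 176246$
$m{\left(A \right)} = - 3 A$ ($m{\left(A \right)} = 3 \left(A - \left(A + A\right)\right) = 3 \left(A - 2 A\right) = 3 \left(- A\right) = - 3 A$)
$w - \left(-128406 + b{\left(m{\left(N \right)} \right)}\right) = 176246 + \left(128406 - \left(-3\right) \left(-37\right)\right) = 176246 + \left(128406 - 111\right) = 176246 + 128295 = 304541$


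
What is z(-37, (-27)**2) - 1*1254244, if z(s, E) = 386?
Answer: -1253858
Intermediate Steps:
z(-37, (-27)**2) - 1*1254244 = 386 - 1*1254244 = 386 - 1254244 = -1253858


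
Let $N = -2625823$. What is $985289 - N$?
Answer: $3611112$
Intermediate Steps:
$985289 - N = 985289 - -2625823 = 985289 + 2625823 = 3611112$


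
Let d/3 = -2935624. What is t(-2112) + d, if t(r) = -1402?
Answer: -8808274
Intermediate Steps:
d = -8806872 (d = 3*(-2935624) = -8806872)
t(-2112) + d = -1402 - 8806872 = -8808274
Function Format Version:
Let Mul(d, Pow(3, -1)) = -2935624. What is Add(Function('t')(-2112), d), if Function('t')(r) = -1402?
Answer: -8808274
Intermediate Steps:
d = -8806872 (d = Mul(3, -2935624) = -8806872)
Add(Function('t')(-2112), d) = Add(-1402, -8806872) = -8808274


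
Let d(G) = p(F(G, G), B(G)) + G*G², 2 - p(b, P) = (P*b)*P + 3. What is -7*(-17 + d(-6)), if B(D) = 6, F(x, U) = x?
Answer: 126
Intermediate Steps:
p(b, P) = -1 - b*P² (p(b, P) = 2 - ((P*b)*P + 3) = 2 - (b*P² + 3) = 2 - (3 + b*P²) = 2 + (-3 - b*P²) = -1 - b*P²)
d(G) = -1 + G³ - 36*G (d(G) = (-1 - 1*G*6²) + G*G² = (-1 - 1*G*36) + G³ = (-1 - 36*G) + G³ = -1 + G³ - 36*G)
-7*(-17 + d(-6)) = -7*(-17 + (-1 + (-6)³ - 36*(-6))) = -7*(-17 + (-1 - 216 + 216)) = -7*(-17 - 1) = -7*(-18) = 126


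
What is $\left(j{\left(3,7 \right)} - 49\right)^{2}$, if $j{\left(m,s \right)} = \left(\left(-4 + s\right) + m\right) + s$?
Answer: $1296$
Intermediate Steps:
$j{\left(m,s \right)} = -4 + m + 2 s$ ($j{\left(m,s \right)} = \left(-4 + m + s\right) + s = -4 + m + 2 s$)
$\left(j{\left(3,7 \right)} - 49\right)^{2} = \left(\left(-4 + 3 + 2 \cdot 7\right) - 49\right)^{2} = \left(\left(-4 + 3 + 14\right) - 49\right)^{2} = \left(13 - 49\right)^{2} = \left(-36\right)^{2} = 1296$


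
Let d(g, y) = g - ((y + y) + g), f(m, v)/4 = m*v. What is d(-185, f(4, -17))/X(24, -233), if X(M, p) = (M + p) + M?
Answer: -544/185 ≈ -2.9405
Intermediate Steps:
f(m, v) = 4*m*v (f(m, v) = 4*(m*v) = 4*m*v)
X(M, p) = p + 2*M
d(g, y) = -2*y (d(g, y) = g - (2*y + g) = g - (g + 2*y) = g + (-g - 2*y) = -2*y)
d(-185, f(4, -17))/X(24, -233) = (-8*4*(-17))/(-233 + 2*24) = (-2*(-272))/(-233 + 48) = 544/(-185) = 544*(-1/185) = -544/185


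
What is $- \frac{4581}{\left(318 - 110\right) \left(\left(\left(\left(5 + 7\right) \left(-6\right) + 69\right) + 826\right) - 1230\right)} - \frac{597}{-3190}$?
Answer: $\frac{2961501}{12275120} \approx 0.24126$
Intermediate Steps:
$- \frac{4581}{\left(318 - 110\right) \left(\left(\left(\left(5 + 7\right) \left(-6\right) + 69\right) + 826\right) - 1230\right)} - \frac{597}{-3190} = - \frac{4581}{208 \left(\left(\left(12 \left(-6\right) + 69\right) + 826\right) - 1230\right)} - - \frac{597}{3190} = - \frac{4581}{208 \left(\left(\left(-72 + 69\right) + 826\right) - 1230\right)} + \frac{597}{3190} = - \frac{4581}{208 \left(\left(-3 + 826\right) - 1230\right)} + \frac{597}{3190} = - \frac{4581}{208 \left(823 - 1230\right)} + \frac{597}{3190} = - \frac{4581}{208 \left(-407\right)} + \frac{597}{3190} = - \frac{4581}{-84656} + \frac{597}{3190} = \left(-4581\right) \left(- \frac{1}{84656}\right) + \frac{597}{3190} = \frac{4581}{84656} + \frac{597}{3190} = \frac{2961501}{12275120}$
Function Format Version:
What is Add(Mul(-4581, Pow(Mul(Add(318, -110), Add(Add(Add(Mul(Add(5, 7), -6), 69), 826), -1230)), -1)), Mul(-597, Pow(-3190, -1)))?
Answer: Rational(2961501, 12275120) ≈ 0.24126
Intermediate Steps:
Add(Mul(-4581, Pow(Mul(Add(318, -110), Add(Add(Add(Mul(Add(5, 7), -6), 69), 826), -1230)), -1)), Mul(-597, Pow(-3190, -1))) = Add(Mul(-4581, Pow(Mul(208, Add(Add(Add(Mul(12, -6), 69), 826), -1230)), -1)), Mul(-597, Rational(-1, 3190))) = Add(Mul(-4581, Pow(Mul(208, Add(Add(Add(-72, 69), 826), -1230)), -1)), Rational(597, 3190)) = Add(Mul(-4581, Pow(Mul(208, Add(Add(-3, 826), -1230)), -1)), Rational(597, 3190)) = Add(Mul(-4581, Pow(Mul(208, Add(823, -1230)), -1)), Rational(597, 3190)) = Add(Mul(-4581, Pow(Mul(208, -407), -1)), Rational(597, 3190)) = Add(Mul(-4581, Pow(-84656, -1)), Rational(597, 3190)) = Add(Mul(-4581, Rational(-1, 84656)), Rational(597, 3190)) = Add(Rational(4581, 84656), Rational(597, 3190)) = Rational(2961501, 12275120)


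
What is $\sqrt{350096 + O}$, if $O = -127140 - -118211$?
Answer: $\sqrt{341167} \approx 584.09$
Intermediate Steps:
$O = -8929$ ($O = -127140 + 118211 = -8929$)
$\sqrt{350096 + O} = \sqrt{350096 - 8929} = \sqrt{341167}$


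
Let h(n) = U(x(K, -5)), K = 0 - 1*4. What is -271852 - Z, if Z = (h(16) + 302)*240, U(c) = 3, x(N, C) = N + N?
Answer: -345052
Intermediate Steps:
K = -4 (K = 0 - 4 = -4)
x(N, C) = 2*N
h(n) = 3
Z = 73200 (Z = (3 + 302)*240 = 305*240 = 73200)
-271852 - Z = -271852 - 1*73200 = -271852 - 73200 = -345052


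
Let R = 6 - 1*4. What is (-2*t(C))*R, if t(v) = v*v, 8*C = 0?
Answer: 0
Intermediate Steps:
C = 0 (C = (⅛)*0 = 0)
R = 2 (R = 6 - 4 = 2)
t(v) = v²
(-2*t(C))*R = -2*0²*2 = -2*0*2 = 0*2 = 0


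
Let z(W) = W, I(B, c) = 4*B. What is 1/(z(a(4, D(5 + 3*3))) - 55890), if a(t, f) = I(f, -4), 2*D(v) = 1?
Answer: -1/55888 ≈ -1.7893e-5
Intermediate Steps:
D(v) = ½ (D(v) = (½)*1 = ½)
a(t, f) = 4*f
1/(z(a(4, D(5 + 3*3))) - 55890) = 1/(4*(½) - 55890) = 1/(2 - 55890) = 1/(-55888) = -1/55888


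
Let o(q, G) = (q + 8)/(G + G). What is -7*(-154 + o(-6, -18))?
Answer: 19411/18 ≈ 1078.4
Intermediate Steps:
o(q, G) = (8 + q)/(2*G) (o(q, G) = (8 + q)/((2*G)) = (8 + q)*(1/(2*G)) = (8 + q)/(2*G))
-7*(-154 + o(-6, -18)) = -7*(-154 + (½)*(8 - 6)/(-18)) = -7*(-154 + (½)*(-1/18)*2) = -7*(-154 - 1/18) = -7*(-2773/18) = 19411/18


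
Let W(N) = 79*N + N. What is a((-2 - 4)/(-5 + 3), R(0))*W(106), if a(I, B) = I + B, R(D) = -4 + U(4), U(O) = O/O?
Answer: 0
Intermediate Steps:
U(O) = 1
W(N) = 80*N
R(D) = -3 (R(D) = -4 + 1 = -3)
a(I, B) = B + I
a((-2 - 4)/(-5 + 3), R(0))*W(106) = (-3 + (-2 - 4)/(-5 + 3))*(80*106) = (-3 - 6/(-2))*8480 = (-3 - 6*(-½))*8480 = (-3 + 3)*8480 = 0*8480 = 0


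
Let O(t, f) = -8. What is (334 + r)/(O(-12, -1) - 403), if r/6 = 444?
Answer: -2998/411 ≈ -7.2944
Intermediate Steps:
r = 2664 (r = 6*444 = 2664)
(334 + r)/(O(-12, -1) - 403) = (334 + 2664)/(-8 - 403) = 2998/(-411) = 2998*(-1/411) = -2998/411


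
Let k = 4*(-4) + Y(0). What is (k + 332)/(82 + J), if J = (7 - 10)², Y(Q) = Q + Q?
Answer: 316/91 ≈ 3.4725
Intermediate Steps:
Y(Q) = 2*Q
J = 9 (J = (-3)² = 9)
k = -16 (k = 4*(-4) + 2*0 = -16 + 0 = -16)
(k + 332)/(82 + J) = (-16 + 332)/(82 + 9) = 316/91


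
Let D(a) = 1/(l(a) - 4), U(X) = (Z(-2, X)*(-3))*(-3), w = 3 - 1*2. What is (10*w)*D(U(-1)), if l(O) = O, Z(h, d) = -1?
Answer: -10/13 ≈ -0.76923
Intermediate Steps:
w = 1 (w = 3 - 2 = 1)
U(X) = -9 (U(X) = -1*(-3)*(-3) = 3*(-3) = -9)
D(a) = 1/(-4 + a) (D(a) = 1/(a - 4) = 1/(-4 + a))
(10*w)*D(U(-1)) = (10*1)/(-4 - 9) = 10/(-13) = 10*(-1/13) = -10/13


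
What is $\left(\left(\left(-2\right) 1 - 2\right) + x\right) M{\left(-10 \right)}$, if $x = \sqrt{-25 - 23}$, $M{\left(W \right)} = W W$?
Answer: $-400 + 400 i \sqrt{3} \approx -400.0 + 692.82 i$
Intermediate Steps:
$M{\left(W \right)} = W^{2}$
$x = 4 i \sqrt{3}$ ($x = \sqrt{-48} = 4 i \sqrt{3} \approx 6.9282 i$)
$\left(\left(\left(-2\right) 1 - 2\right) + x\right) M{\left(-10 \right)} = \left(\left(\left(-2\right) 1 - 2\right) + 4 i \sqrt{3}\right) \left(-10\right)^{2} = \left(\left(-2 - 2\right) + 4 i \sqrt{3}\right) 100 = \left(-4 + 4 i \sqrt{3}\right) 100 = -400 + 400 i \sqrt{3}$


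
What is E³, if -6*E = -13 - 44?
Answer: 6859/8 ≈ 857.38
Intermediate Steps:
E = 19/2 (E = -(-13 - 44)/6 = -⅙*(-57) = 19/2 ≈ 9.5000)
E³ = (19/2)³ = 6859/8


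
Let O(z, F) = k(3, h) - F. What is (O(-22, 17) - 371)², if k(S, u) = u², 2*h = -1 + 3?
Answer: 149769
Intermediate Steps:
h = 1 (h = (-1 + 3)/2 = (½)*2 = 1)
O(z, F) = 1 - F (O(z, F) = 1² - F = 1 - F)
(O(-22, 17) - 371)² = ((1 - 1*17) - 371)² = ((1 - 17) - 371)² = (-16 - 371)² = (-387)² = 149769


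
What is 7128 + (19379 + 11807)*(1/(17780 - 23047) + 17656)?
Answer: 2900153136262/5267 ≈ 5.5063e+8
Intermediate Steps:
7128 + (19379 + 11807)*(1/(17780 - 23047) + 17656) = 7128 + 31186*(1/(-5267) + 17656) = 7128 + 31186*(-1/5267 + 17656) = 7128 + 31186*(92994151/5267) = 7128 + 2900115593086/5267 = 2900153136262/5267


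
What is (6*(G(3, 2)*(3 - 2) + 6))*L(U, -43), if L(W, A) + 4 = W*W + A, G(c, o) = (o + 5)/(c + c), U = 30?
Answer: 36679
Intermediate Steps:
G(c, o) = (5 + o)/(2*c) (G(c, o) = (5 + o)/((2*c)) = (5 + o)*(1/(2*c)) = (5 + o)/(2*c))
L(W, A) = -4 + A + W² (L(W, A) = -4 + (W*W + A) = -4 + (W² + A) = -4 + (A + W²) = -4 + A + W²)
(6*(G(3, 2)*(3 - 2) + 6))*L(U, -43) = (6*(((½)*(5 + 2)/3)*(3 - 2) + 6))*(-4 - 43 + 30²) = (6*(((½)*(⅓)*7)*1 + 6))*(-4 - 43 + 900) = (6*((7/6)*1 + 6))*853 = (6*(7/6 + 6))*853 = (6*(43/6))*853 = 43*853 = 36679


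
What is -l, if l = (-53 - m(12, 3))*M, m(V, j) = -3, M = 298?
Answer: 14900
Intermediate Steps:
l = -14900 (l = (-53 - 1*(-3))*298 = (-53 + 3)*298 = -50*298 = -14900)
-l = -1*(-14900) = 14900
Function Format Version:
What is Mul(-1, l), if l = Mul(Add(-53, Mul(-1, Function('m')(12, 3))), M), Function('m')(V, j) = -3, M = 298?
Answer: 14900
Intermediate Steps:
l = -14900 (l = Mul(Add(-53, Mul(-1, -3)), 298) = Mul(Add(-53, 3), 298) = Mul(-50, 298) = -14900)
Mul(-1, l) = Mul(-1, -14900) = 14900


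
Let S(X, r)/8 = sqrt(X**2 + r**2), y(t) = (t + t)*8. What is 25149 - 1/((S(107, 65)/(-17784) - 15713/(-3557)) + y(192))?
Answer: 14881883945034249837834294/591748544172099609655 - 28125949527*sqrt(15674)/591748544172099609655 ≈ 25149.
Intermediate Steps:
y(t) = 16*t (y(t) = (2*t)*8 = 16*t)
S(X, r) = 8*sqrt(X**2 + r**2)
25149 - 1/((S(107, 65)/(-17784) - 15713/(-3557)) + y(192)) = 25149 - 1/(((8*sqrt(107**2 + 65**2))/(-17784) - 15713/(-3557)) + 16*192) = 25149 - 1/(((8*sqrt(11449 + 4225))*(-1/17784) - 15713*(-1/3557)) + 3072) = 25149 - 1/(((8*sqrt(15674))*(-1/17784) + 15713/3557) + 3072) = 25149 - 1/((-sqrt(15674)/2223 + 15713/3557) + 3072) = 25149 - 1/((15713/3557 - sqrt(15674)/2223) + 3072) = 25149 - 1/(10942817/3557 - sqrt(15674)/2223)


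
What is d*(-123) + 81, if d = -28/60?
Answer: 692/5 ≈ 138.40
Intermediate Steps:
d = -7/15 (d = -28*1/60 = -7/15 ≈ -0.46667)
d*(-123) + 81 = -7/15*(-123) + 81 = 287/5 + 81 = 692/5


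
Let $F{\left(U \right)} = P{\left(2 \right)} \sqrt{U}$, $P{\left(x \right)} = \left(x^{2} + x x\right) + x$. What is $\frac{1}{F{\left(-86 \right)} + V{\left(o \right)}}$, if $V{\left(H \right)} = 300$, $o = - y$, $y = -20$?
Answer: $\frac{3}{986} - \frac{i \sqrt{86}}{9860} \approx 0.0030426 - 0.00094053 i$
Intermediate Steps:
$o = 20$ ($o = \left(-1\right) \left(-20\right) = 20$)
$P{\left(x \right)} = x + 2 x^{2}$ ($P{\left(x \right)} = \left(x^{2} + x^{2}\right) + x = 2 x^{2} + x = x + 2 x^{2}$)
$F{\left(U \right)} = 10 \sqrt{U}$ ($F{\left(U \right)} = 2 \left(1 + 2 \cdot 2\right) \sqrt{U} = 2 \left(1 + 4\right) \sqrt{U} = 2 \cdot 5 \sqrt{U} = 10 \sqrt{U}$)
$\frac{1}{F{\left(-86 \right)} + V{\left(o \right)}} = \frac{1}{10 \sqrt{-86} + 300} = \frac{1}{10 i \sqrt{86} + 300} = \frac{1}{300 + 10 i \sqrt{86}}$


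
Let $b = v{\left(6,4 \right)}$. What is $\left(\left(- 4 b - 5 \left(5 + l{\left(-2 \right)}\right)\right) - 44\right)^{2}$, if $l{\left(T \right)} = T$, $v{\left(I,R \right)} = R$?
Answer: $5625$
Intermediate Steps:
$b = 4$
$\left(\left(- 4 b - 5 \left(5 + l{\left(-2 \right)}\right)\right) - 44\right)^{2} = \left(\left(\left(-4\right) 4 - 5 \left(5 - 2\right)\right) - 44\right)^{2} = \left(\left(-16 - 15\right) - 44\right)^{2} = \left(-31 - 44\right)^{2} = \left(-75\right)^{2} = 5625$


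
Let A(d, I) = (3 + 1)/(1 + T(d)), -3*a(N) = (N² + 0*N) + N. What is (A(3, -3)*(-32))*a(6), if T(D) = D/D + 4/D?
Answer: 2688/5 ≈ 537.60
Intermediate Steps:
T(D) = 1 + 4/D
a(N) = -N/3 - N²/3 (a(N) = -((N² + 0*N) + N)/3 = -((N² + 0) + N)/3 = -(N² + N)/3 = -(N + N²)/3 = -N/3 - N²/3)
A(d, I) = 4/(1 + (4 + d)/d) (A(d, I) = (3 + 1)/(1 + (4 + d)/d) = 4/(1 + (4 + d)/d))
(A(3, -3)*(-32))*a(6) = ((2*3/(2 + 3))*(-32))*(-⅓*6*(1 + 6)) = ((2*3/5)*(-32))*(-⅓*6*7) = ((2*3*(⅕))*(-32))*(-14) = ((6/5)*(-32))*(-14) = -192/5*(-14) = 2688/5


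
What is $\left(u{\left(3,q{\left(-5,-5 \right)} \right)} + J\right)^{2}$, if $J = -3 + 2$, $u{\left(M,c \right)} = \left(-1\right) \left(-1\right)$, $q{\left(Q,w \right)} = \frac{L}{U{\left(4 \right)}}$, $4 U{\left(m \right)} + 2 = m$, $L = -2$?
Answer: $0$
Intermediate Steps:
$U{\left(m \right)} = - \frac{1}{2} + \frac{m}{4}$
$q{\left(Q,w \right)} = -4$ ($q{\left(Q,w \right)} = - \frac{2}{- \frac{1}{2} + \frac{1}{4} \cdot 4} = - \frac{2}{- \frac{1}{2} + 1} = - 2 \frac{1}{\frac{1}{2}} = \left(-2\right) 2 = -4$)
$u{\left(M,c \right)} = 1$
$J = -1$
$\left(u{\left(3,q{\left(-5,-5 \right)} \right)} + J\right)^{2} = \left(1 - 1\right)^{2} = 0^{2} = 0$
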